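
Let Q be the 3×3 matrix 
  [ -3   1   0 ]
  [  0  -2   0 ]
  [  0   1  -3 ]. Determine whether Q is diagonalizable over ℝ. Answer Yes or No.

Yes

Characteristic polynomial: p(λ) = λ^3 + 8λ^2 + 21λ + 18 = (λ + 2)(λ + 3)^2.
λ = -3 has algebraic multiplicity 2; rank(Q + 3I) = 1, so geometric multiplicity = 2.
Every eigenvalue has geometric = algebraic multiplicity, so Q is diagonalizable.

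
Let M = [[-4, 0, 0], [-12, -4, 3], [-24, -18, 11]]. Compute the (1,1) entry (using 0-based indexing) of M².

-38

Characteristic polynomial: s^3 - 3s^2 - 18s + 40 = (s - 5)(s - 2)(s + 4), so the eigenvalues are -4, 2, 5.
s=-4: eigenvector (1, 2, 4).
s=2: eigenvector (0, 1, 2).
s=5: eigenvector (0, 1, 3).
P = [[1, 0, 0], [2, 1, 1], [4, 2, 3]], D = diag(-4, 2, 5), P⁻¹ = [[1, 0, 0], [-2, 3, -1], [0, -2, 1]].
M² = P·diag(16, 4, 25)·P⁻¹ = [[16, 0, 0], [24, -38, 21], [48, -126, 67]].
The requested entry is -38.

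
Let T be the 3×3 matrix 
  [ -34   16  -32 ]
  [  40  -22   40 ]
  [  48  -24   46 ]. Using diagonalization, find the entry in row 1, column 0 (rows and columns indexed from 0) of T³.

Characteristic polynomial: λ^3 + 10λ^2 + 28λ + 24 = (λ + 2)^2(λ + 6), so the eigenvalues are -6, -2, -2.
λ=-6: eigenvector (-4, 5, 6).
λ=-2: eigenvector (1, 0, -1).
λ=-2: eigenvector (-2, 2, 3).
P = [[-4, 1, -2], [5, 0, 2], [6, -1, 3]], D = diag(-6, -2, -2), P⁻¹ = [[-2, 1, -2], [3, 0, 2], [5, -2, 5]].
T³ = P·diag(-216, -8, -8)·P⁻¹ = [[-1672, 832, -1664], [2080, -1048, 2080], [2496, -1248, 2488]].
The requested entry is 2080.

2080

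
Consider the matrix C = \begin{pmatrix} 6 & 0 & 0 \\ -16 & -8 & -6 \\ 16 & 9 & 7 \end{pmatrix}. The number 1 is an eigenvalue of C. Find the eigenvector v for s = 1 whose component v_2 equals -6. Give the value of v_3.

9

C − 1I = [[5, 0, 0], [-16, -9, -6], [16, 9, 6]].
Solving (C − 1I)v = 0 gives the eigenspace spanned by (0, -6, 9).
With v_2 = -6, v = (0, -6, 9), so v_3 = 9.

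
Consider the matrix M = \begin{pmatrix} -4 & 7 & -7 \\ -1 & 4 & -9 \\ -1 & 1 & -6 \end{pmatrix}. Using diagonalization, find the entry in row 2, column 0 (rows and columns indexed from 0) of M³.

-61

Characteristic polynomial: r^3 + 6r^2 - 7r - 60 = (r - 3)(r + 4)(r + 5), so the eigenvalues are -5, -4, 3.
r=-4: eigenvector (-1, 1, 1).
r=3: eigenvector (1, 1, 0).
r=-5: eigenvector (0, 1, 1).
P = [[-1, 1, 0], [1, 1, 1], [1, 0, 1]], D = diag(-4, 3, -5), P⁻¹ = [[-1, 1, -1], [0, 1, -1], [1, -1, 2]].
M³ = P·diag(-64, 27, -125)·P⁻¹ = [[-64, 91, -91], [-61, 88, -213], [-61, 61, -186]].
The requested entry is -61.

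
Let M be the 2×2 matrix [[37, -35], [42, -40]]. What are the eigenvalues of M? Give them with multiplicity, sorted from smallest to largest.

-5, 2

Characteristic polynomial: p(t) = t^2 + 3t - 10 = (t - 2)(t + 5).
Roots (with multiplicity): -5, 2.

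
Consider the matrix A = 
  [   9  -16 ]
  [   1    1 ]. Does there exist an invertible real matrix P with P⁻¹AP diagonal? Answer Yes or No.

Characteristic polynomial: p(s) = s^2 - 10s + 25 = (s - 5)^2.
s = 5 has algebraic multiplicity 2; rank(A − 5I) = 1, so geometric multiplicity = 1.
Geometric multiplicity < algebraic multiplicity, so A is not diagonalizable.

No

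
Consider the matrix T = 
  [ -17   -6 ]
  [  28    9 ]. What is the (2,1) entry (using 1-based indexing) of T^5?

Characteristic polynomial: s^2 + 8s + 15 = (s + 3)(s + 5), so the eigenvalues are -5, -3.
s=-5: eigenvector (1, -2).
s=-3: eigenvector (-3, 7).
P = [[1, -3], [-2, 7]], D = diag(-5, -3), P⁻¹ = [[7, 3], [2, 1]].
T⁵ = P·diag(-3125, -243)·P⁻¹ = [[-20417, -8646], [40348, 17049]].
The requested entry is 40348.

40348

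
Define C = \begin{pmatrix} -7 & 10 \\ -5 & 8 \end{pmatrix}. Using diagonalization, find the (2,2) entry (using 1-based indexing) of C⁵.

518

Characteristic polynomial: μ^2 - μ - 6 = (μ - 3)(μ + 2), so the eigenvalues are -2, 3.
μ=3: eigenvector (1, 1).
μ=-2: eigenvector (-2, -1).
P = [[1, -2], [1, -1]], D = diag(3, -2), P⁻¹ = [[-1, 2], [-1, 1]].
C⁵ = P·diag(243, -32)·P⁻¹ = [[-307, 550], [-275, 518]].
The requested entry is 518.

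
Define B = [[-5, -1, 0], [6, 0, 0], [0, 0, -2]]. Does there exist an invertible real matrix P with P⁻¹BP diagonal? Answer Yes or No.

Yes

Characteristic polynomial: p(μ) = μ^3 + 7μ^2 + 16μ + 12 = (μ + 2)^2(μ + 3).
μ = -2 has algebraic multiplicity 2; rank(B + 2I) = 1, so geometric multiplicity = 2.
Every eigenvalue has geometric = algebraic multiplicity, so B is diagonalizable.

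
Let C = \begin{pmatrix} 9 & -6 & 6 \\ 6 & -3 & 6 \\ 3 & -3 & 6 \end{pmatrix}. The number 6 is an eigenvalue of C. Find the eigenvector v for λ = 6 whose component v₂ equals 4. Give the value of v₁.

4

C − 6I = [[3, -6, 6], [6, -9, 6], [3, -3, 0]].
Solving (C − 6I)v = 0 gives the eigenspace spanned by (4, 4, 2).
With v₂ = 4, v = (4, 4, 2), so v₁ = 4.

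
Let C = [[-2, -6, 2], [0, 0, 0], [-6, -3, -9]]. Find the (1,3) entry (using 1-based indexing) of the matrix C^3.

Characteristic polynomial: λ^3 + 11λ^2 + 30λ = λ(λ + 5)(λ + 6), so the eigenvalues are -6, -5, 0.
λ=-6: eigenvector (1, 0, -2).
λ=0: eigenvector (-2, 1, 1).
λ=-5: eigenvector (2, 0, -3).
P = [[1, -2, 2], [0, 1, 0], [-2, 1, -3]], D = diag(-6, 0, -5), P⁻¹ = [[-3, -4, -2], [0, 1, 0], [2, 3, 1]].
C³ = P·diag(-216, 0, -125)·P⁻¹ = [[148, 114, 182], [0, 0, 0], [-546, -603, -489]].
The requested entry is 182.

182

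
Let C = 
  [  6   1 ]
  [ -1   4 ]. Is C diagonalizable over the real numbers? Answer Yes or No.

No

Characteristic polynomial: p(t) = t^2 - 10t + 25 = (t - 5)^2.
t = 5 has algebraic multiplicity 2; rank(C − 5I) = 1, so geometric multiplicity = 1.
Geometric multiplicity < algebraic multiplicity, so C is not diagonalizable.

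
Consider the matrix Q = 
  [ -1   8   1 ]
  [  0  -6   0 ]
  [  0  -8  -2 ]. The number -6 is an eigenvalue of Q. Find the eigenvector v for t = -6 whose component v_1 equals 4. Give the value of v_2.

-2

Q + 6I = [[5, 8, 1], [0, 0, 0], [0, -8, 4]].
Solving (Q + 6I)v = 0 gives the eigenspace spanned by (4, -2, -4).
With v_1 = 4, v = (4, -2, -4), so v_2 = -2.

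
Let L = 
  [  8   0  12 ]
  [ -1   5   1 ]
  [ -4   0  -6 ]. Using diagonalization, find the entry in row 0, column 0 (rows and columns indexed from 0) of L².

16

Characteristic polynomial: s^3 - 7s^2 + 10s = s(s - 5)(s - 2), so the eigenvalues are 0, 2, 5.
s=0: eigenvector (-3, -1, 2).
s=2: eigenvector (-2, -1, 1).
s=5: eigenvector (0, 1, 0).
P = [[-3, -2, 0], [-1, -1, 1], [2, 1, 0]], D = diag(0, 2, 5), P⁻¹ = [[1, 0, 2], [-2, 0, -3], [-1, 1, -1]].
L² = P·diag(0, 4, 25)·P⁻¹ = [[16, 0, 24], [-17, 25, -13], [-8, 0, -12]].
The requested entry is 16.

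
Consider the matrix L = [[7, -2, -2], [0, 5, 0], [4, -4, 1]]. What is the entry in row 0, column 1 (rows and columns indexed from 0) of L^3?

Characteristic polynomial: r^3 - 13r^2 + 55r - 75 = (r - 5)^2(r - 3), so the eigenvalues are 3, 5, 5.
r=3: eigenvector (1, 0, 2).
r=5: eigenvector (-1, 1, -2).
r=5: eigenvector (1, -2, 3).
P = [[1, -1, 1], [0, 1, -2], [2, -2, 3]], D = diag(3, 5, 5), P⁻¹ = [[-1, 1, 1], [-4, 1, 2], [-2, 0, 1]].
L³ = P·diag(27, 125, 125)·P⁻¹ = [[223, -98, -98], [0, 125, 0], [196, -196, -71]].
The requested entry is -98.

-98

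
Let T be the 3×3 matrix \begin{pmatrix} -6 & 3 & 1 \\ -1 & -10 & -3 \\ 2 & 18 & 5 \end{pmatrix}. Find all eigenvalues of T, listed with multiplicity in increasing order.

Characteristic polynomial: p(s) = s^3 + 11s^2 + 35s + 25 = (s + 1)(s + 5)^2.
Roots (with multiplicity): -5, -5, -1.

-5, -5, -1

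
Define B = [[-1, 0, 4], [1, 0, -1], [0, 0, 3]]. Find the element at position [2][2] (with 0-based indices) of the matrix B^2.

9

Characteristic polynomial: λ^3 - 2λ^2 - 3λ = λ(λ - 3)(λ + 1), so the eigenvalues are -1, 0, 3.
λ=3: eigenvector (1, 0, 1).
λ=0: eigenvector (0, 1, 0).
λ=-1: eigenvector (-1, 1, 0).
P = [[1, 0, -1], [0, 1, 1], [1, 0, 0]], D = diag(3, 0, -1), P⁻¹ = [[0, 0, 1], [1, 1, -1], [-1, 0, 1]].
B² = P·diag(9, 0, 1)·P⁻¹ = [[1, 0, 8], [-1, 0, 1], [0, 0, 9]].
The requested entry is 9.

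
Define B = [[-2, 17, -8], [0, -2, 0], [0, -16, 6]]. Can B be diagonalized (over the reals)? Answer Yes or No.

No

Characteristic polynomial: p(t) = t^3 - 2t^2 - 20t - 24 = (t - 6)(t + 2)^2.
t = -2 has algebraic multiplicity 2; rank(B + 2I) = 2, so geometric multiplicity = 1.
Geometric multiplicity < algebraic multiplicity, so B is not diagonalizable.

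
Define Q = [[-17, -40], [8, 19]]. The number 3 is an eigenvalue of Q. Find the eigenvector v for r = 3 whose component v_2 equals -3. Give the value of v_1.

6

Q − 3I = [[-20, -40], [8, 16]].
Solving (Q − 3I)v = 0 gives the eigenspace spanned by (6, -3).
With v_2 = -3, v = (6, -3), so v_1 = 6.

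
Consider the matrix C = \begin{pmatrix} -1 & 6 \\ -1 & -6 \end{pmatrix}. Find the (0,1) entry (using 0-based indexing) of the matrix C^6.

-20202

Characteristic polynomial: r^2 + 7r + 12 = (r + 3)(r + 4), so the eigenvalues are -4, -3.
r=-3: eigenvector (-3, 1).
r=-4: eigenvector (-2, 1).
P = [[-3, -2], [1, 1]], D = diag(-3, -4), P⁻¹ = [[-1, -2], [1, 3]].
C⁶ = P·diag(729, 4096)·P⁻¹ = [[-6005, -20202], [3367, 10830]].
The requested entry is -20202.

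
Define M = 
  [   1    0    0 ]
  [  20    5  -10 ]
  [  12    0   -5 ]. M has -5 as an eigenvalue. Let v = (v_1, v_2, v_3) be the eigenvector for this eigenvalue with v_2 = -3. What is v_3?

-3

M + 5I = [[6, 0, 0], [20, 10, -10], [12, 0, 0]].
Solving (M + 5I)v = 0 gives the eigenspace spanned by (0, -3, -3).
With v_2 = -3, v = (0, -3, -3), so v_3 = -3.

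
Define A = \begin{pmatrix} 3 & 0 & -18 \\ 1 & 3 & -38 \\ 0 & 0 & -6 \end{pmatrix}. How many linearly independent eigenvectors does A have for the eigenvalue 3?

A − 3I = [[0, 0, -18], [1, 0, -38], [0, 0, -9]].
This matrix has rank 2, so its null space has dimension 3 − 2 = 1.

1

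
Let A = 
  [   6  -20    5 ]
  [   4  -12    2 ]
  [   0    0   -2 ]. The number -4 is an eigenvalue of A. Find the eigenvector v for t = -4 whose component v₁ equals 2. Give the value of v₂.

1

A + 4I = [[10, -20, 5], [4, -8, 2], [0, 0, 2]].
Solving (A + 4I)v = 0 gives the eigenspace spanned by (2, 1, 0).
With v₁ = 2, v = (2, 1, 0), so v₂ = 1.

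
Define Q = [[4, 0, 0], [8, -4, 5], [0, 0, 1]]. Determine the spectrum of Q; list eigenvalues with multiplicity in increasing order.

-4, 1, 4

Characteristic polynomial: p(λ) = λ^3 - λ^2 - 16λ + 16 = (λ - 4)(λ - 1)(λ + 4).
Roots (with multiplicity): -4, 1, 4.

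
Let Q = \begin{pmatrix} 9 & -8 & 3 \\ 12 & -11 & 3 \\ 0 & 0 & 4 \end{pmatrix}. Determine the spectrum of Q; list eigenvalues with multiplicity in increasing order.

-3, 1, 4

Characteristic polynomial: p(t) = t^3 - 2t^2 - 11t + 12 = (t - 4)(t - 1)(t + 3).
Roots (with multiplicity): -3, 1, 4.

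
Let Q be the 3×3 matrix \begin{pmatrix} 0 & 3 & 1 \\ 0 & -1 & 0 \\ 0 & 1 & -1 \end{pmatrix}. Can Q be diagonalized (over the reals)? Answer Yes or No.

No

Characteristic polynomial: p(s) = s^3 + 2s^2 + s = s(s + 1)^2.
s = -1 has algebraic multiplicity 2; rank(Q + 1I) = 2, so geometric multiplicity = 1.
Geometric multiplicity < algebraic multiplicity, so Q is not diagonalizable.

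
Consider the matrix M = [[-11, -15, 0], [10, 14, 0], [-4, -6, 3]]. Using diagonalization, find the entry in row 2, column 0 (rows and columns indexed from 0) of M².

Characteristic polynomial: s^3 - 6s^2 + 5s + 12 = (s - 4)(s - 3)(s + 1), so the eigenvalues are -1, 3, 4.
s=-1: eigenvector (3, -2, 0).
s=4: eigenvector (-1, 1, -2).
s=3: eigenvector (0, 0, 1).
P = [[3, -1, 0], [-2, 1, 0], [0, -2, 1]], D = diag(-1, 4, 3), P⁻¹ = [[1, 1, 0], [2, 3, 0], [4, 6, 1]].
M² = P·diag(1, 16, 9)·P⁻¹ = [[-29, -45, 0], [30, 46, 0], [-28, -42, 9]].
The requested entry is -28.

-28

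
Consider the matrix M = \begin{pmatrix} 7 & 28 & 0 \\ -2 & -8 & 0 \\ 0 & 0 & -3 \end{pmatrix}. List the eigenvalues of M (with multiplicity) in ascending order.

-3, -1, 0

Characteristic polynomial: p(r) = r^3 + 4r^2 + 3r = r(r + 1)(r + 3).
Roots (with multiplicity): -3, -1, 0.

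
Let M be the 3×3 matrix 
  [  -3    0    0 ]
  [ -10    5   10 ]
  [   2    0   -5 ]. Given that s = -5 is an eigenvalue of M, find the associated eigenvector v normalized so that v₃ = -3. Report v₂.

M + 5I = [[2, 0, 0], [-10, 10, 10], [2, 0, 0]].
Solving (M + 5I)v = 0 gives the eigenspace spanned by (0, 3, -3).
With v₃ = -3, v = (0, 3, -3), so v₂ = 3.

3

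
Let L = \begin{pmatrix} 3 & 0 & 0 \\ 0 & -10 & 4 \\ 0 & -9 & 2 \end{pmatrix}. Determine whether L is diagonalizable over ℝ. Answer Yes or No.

No

Characteristic polynomial: p(t) = t^3 + 5t^2 - 8t - 48 = (t - 3)(t + 4)^2.
t = -4 has algebraic multiplicity 2; rank(L + 4I) = 2, so geometric multiplicity = 1.
Geometric multiplicity < algebraic multiplicity, so L is not diagonalizable.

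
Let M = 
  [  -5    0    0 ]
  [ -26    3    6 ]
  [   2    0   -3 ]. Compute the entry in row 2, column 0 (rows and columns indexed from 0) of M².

Characteristic polynomial: r^3 + 5r^2 - 9r - 45 = (r - 3)(r + 3)(r + 5), so the eigenvalues are -5, -3, 3.
r=-3: eigenvector (0, -1, 1).
r=3: eigenvector (0, 1, 0).
r=-5: eigenvector (1, 4, -1).
P = [[0, 0, 1], [-1, 1, 4], [1, 0, -1]], D = diag(-3, 3, -5), P⁻¹ = [[1, 0, 1], [-3, 1, 1], [1, 0, 0]].
M² = P·diag(9, 9, 25)·P⁻¹ = [[25, 0, 0], [64, 9, 0], [-16, 0, 9]].
The requested entry is -16.

-16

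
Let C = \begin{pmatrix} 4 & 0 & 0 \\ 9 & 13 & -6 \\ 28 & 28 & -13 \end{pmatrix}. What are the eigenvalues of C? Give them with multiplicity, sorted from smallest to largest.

-1, 1, 4

Characteristic polynomial: p(μ) = μ^3 - 4μ^2 - μ + 4 = (μ - 4)(μ - 1)(μ + 1).
Roots (with multiplicity): -1, 1, 4.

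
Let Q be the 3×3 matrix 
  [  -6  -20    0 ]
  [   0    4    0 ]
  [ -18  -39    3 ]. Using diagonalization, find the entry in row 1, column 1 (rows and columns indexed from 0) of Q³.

Characteristic polynomial: t^3 - t^2 - 30t + 72 = (t - 4)(t - 3)(t + 6), so the eigenvalues are -6, 3, 4.
t=-6: eigenvector (1, 0, 2).
t=4: eigenvector (-2, 1, -3).
t=3: eigenvector (0, 0, 1).
P = [[1, -2, 0], [0, 1, 0], [2, -3, 1]], D = diag(-6, 4, 3), P⁻¹ = [[1, 2, 0], [0, 1, 0], [-2, -1, 1]].
Q³ = P·diag(-216, 64, 27)·P⁻¹ = [[-216, -560, 0], [0, 64, 0], [-486, -1083, 27]].
The requested entry is 64.

64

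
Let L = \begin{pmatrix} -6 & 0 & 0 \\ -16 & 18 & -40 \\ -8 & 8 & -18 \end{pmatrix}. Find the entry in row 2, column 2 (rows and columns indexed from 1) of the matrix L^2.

Characteristic polynomial: μ^3 + 6μ^2 - 4μ - 24 = (μ - 2)(μ + 2)(μ + 6), so the eigenvalues are -6, -2, 2.
μ=-6: eigenvector (1, 4, 2).
μ=2: eigenvector (0, 5, 2).
μ=-2: eigenvector (0, 2, 1).
P = [[1, 0, 0], [4, 5, 2], [2, 2, 1]], D = diag(-6, 2, -2), P⁻¹ = [[1, 0, 0], [0, 1, -2], [-2, -2, 5]].
L² = P·diag(36, 4, 4)·P⁻¹ = [[36, 0, 0], [128, 4, 0], [64, 0, 4]].
The requested entry is 4.

4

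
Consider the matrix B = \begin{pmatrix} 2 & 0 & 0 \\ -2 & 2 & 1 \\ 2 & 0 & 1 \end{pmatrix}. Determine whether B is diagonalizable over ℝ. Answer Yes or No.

Characteristic polynomial: p(μ) = μ^3 - 5μ^2 + 8μ - 4 = (μ - 2)^2(μ - 1).
μ = 2 has algebraic multiplicity 2; rank(B − 2I) = 1, so geometric multiplicity = 2.
Every eigenvalue has geometric = algebraic multiplicity, so B is diagonalizable.

Yes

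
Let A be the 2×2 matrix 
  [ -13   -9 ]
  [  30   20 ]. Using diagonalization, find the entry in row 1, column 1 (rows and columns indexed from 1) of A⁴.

Characteristic polynomial: r^2 - 7r + 10 = (r - 5)(r - 2), so the eigenvalues are 2, 5.
r=2: eigenvector (3, -5).
r=5: eigenvector (1, -2).
P = [[3, 1], [-5, -2]], D = diag(2, 5), P⁻¹ = [[2, 1], [-5, -3]].
A⁴ = P·diag(16, 625)·P⁻¹ = [[-3029, -1827], [6090, 3670]].
The requested entry is -3029.

-3029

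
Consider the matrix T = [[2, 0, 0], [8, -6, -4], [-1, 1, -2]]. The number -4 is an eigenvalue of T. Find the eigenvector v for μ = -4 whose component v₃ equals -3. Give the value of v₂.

6

T + 4I = [[6, 0, 0], [8, -2, -4], [-1, 1, 2]].
Solving (T + 4I)v = 0 gives the eigenspace spanned by (0, 6, -3).
With v₃ = -3, v = (0, 6, -3), so v₂ = 6.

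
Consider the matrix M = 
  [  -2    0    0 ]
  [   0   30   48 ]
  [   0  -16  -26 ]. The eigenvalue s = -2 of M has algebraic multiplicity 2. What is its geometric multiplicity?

M + 2I = [[0, 0, 0], [0, 32, 48], [0, -16, -24]].
This matrix has rank 1, so its null space has dimension 3 − 1 = 2.

2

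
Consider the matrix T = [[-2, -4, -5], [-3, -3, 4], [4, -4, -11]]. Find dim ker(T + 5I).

1

T + 5I = [[3, -4, -5], [-3, 2, 4], [4, -4, -6]].
This matrix has rank 2, so its null space has dimension 3 − 2 = 1.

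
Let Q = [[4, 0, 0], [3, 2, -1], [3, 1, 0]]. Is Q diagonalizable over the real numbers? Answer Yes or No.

No

Characteristic polynomial: p(μ) = μ^3 - 6μ^2 + 9μ - 4 = (μ - 4)(μ - 1)^2.
μ = 1 has algebraic multiplicity 2; rank(Q − 1I) = 2, so geometric multiplicity = 1.
Geometric multiplicity < algebraic multiplicity, so Q is not diagonalizable.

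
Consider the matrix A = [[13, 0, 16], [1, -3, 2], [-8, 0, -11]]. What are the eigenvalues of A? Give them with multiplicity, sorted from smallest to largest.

Characteristic polynomial: p(r) = r^3 + r^2 - 21r - 45 = (r - 5)(r + 3)^2.
Roots (with multiplicity): -3, -3, 5.

-3, -3, 5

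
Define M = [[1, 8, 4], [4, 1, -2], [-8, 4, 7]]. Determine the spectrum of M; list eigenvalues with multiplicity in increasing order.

1, 3, 5

Characteristic polynomial: p(μ) = μ^3 - 9μ^2 + 23μ - 15 = (μ - 5)(μ - 3)(μ - 1).
Roots (with multiplicity): 1, 3, 5.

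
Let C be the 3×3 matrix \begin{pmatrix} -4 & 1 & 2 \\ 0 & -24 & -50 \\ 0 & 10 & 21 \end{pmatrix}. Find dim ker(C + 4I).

C + 4I = [[0, 1, 2], [0, -20, -50], [0, 10, 25]].
This matrix has rank 2, so its null space has dimension 3 − 2 = 1.

1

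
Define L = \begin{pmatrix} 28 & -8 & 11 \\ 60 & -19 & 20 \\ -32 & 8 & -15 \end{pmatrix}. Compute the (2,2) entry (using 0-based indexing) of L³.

Characteristic polynomial: s^3 + 6s^2 + 5s - 12 = (s - 1)(s + 3)(s + 4), so the eigenvalues are -4, -3, 1.
s=-3: eigenvector (2, 5, -2).
s=-4: eigenvector (1, 4, 0).
s=1: eigenvector (-1, -2, 1).
P = [[2, 1, -1], [5, 4, -2], [-2, 0, 1]], D = diag(-3, -4, 1), P⁻¹ = [[-4, 1, -2], [1, 0, 1], [-8, 2, -3]].
L³ = P·diag(-27, -64, 1)·P⁻¹ = [[160, -56, 47], [300, -139, 20], [-224, 56, -111]].
The requested entry is -111.

-111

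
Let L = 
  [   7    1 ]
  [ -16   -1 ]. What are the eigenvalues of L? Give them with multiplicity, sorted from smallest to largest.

Characteristic polynomial: p(t) = t^2 - 6t + 9 = (t - 3)^2.
Roots (with multiplicity): 3, 3.

3, 3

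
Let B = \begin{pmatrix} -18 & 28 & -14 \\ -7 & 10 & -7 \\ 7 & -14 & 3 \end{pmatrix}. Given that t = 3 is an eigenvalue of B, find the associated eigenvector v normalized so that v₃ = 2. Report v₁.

B − 3I = [[-21, 28, -14], [-7, 7, -7], [7, -14, 0]].
Solving (B − 3I)v = 0 gives the eigenspace spanned by (-4, -2, 2).
With v₃ = 2, v = (-4, -2, 2), so v₁ = -4.

-4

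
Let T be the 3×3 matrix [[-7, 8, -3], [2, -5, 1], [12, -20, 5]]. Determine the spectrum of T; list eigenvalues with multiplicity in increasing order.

Characteristic polynomial: p(s) = s^3 + 7s^2 + 15s + 9 = (s + 1)(s + 3)^2.
Roots (with multiplicity): -3, -3, -1.

-3, -3, -1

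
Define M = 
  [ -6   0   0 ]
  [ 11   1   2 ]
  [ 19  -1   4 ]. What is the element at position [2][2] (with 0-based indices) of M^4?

146

Characteristic polynomial: t^3 + t^2 - 24t + 36 = (t - 3)(t - 2)(t + 6), so the eigenvalues are -6, 2, 3.
t=-6: eigenvector (1, -1, -2).
t=3: eigenvector (0, 1, 1).
t=2: eigenvector (0, 2, 1).
P = [[1, 0, 0], [-1, 1, 2], [-2, 1, 1]], D = diag(-6, 3, 2), P⁻¹ = [[1, 0, 0], [3, -1, 2], [-1, 1, -1]].
M⁴ = P·diag(1296, 81, 16)·P⁻¹ = [[1296, 0, 0], [-1085, -49, 130], [-2365, -65, 146]].
The requested entry is 146.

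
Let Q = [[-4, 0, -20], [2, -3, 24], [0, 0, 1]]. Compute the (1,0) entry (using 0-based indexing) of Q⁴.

Characteristic polynomial: λ^3 + 6λ^2 + 5λ - 12 = (λ - 1)(λ + 3)(λ + 4), so the eigenvalues are -4, -3, 1.
λ=-4: eigenvector (1, -2, 0).
λ=1: eigenvector (-4, 4, 1).
λ=-3: eigenvector (0, 1, 0).
P = [[1, -4, 0], [-2, 4, 1], [0, 1, 0]], D = diag(-4, 1, -3), P⁻¹ = [[1, 0, 4], [0, 0, 1], [2, 1, 4]].
Q⁴ = P·diag(256, 1, 81)·P⁻¹ = [[256, 0, 1020], [-350, 81, -1720], [0, 0, 1]].
The requested entry is -350.

-350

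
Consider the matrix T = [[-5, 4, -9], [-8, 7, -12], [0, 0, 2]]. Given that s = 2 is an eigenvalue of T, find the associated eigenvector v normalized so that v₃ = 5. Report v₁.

5

T − 2I = [[-7, 4, -9], [-8, 5, -12], [0, 0, 0]].
Solving (T − 2I)v = 0 gives the eigenspace spanned by (5, 20, 5).
With v₃ = 5, v = (5, 20, 5), so v₁ = 5.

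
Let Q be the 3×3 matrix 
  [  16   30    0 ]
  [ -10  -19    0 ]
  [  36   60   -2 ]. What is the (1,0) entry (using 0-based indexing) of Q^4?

510

Characteristic polynomial: r^3 + 5r^2 + 2r - 8 = (r - 1)(r + 2)(r + 4), so the eigenvalues are -4, -2, 1.
r=-4: eigenvector (-3, 2, -6).
r=-2: eigenvector (0, 0, 1).
r=1: eigenvector (-2, 1, -4).
P = [[-3, 0, -2], [2, 0, 1], [-6, 1, -4]], D = diag(-4, -2, 1), P⁻¹ = [[1, 2, 0], [-2, 0, 1], [-2, -3, 0]].
Q⁴ = P·diag(256, 16, 1)·P⁻¹ = [[-764, -1530, 0], [510, 1021, 0], [-1560, -3060, 16]].
The requested entry is 510.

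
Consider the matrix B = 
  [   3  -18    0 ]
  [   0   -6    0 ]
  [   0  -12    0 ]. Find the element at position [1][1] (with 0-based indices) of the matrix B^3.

Characteristic polynomial: s^3 + 3s^2 - 18s = s(s - 3)(s + 6), so the eigenvalues are -6, 0, 3.
s=3: eigenvector (1, 0, 0).
s=-6: eigenvector (2, 1, 2).
s=0: eigenvector (0, 0, 1).
P = [[1, 2, 0], [0, 1, 0], [0, 2, 1]], D = diag(3, -6, 0), P⁻¹ = [[1, -2, 0], [0, 1, 0], [0, -2, 1]].
B³ = P·diag(27, -216, 0)·P⁻¹ = [[27, -486, 0], [0, -216, 0], [0, -432, 0]].
The requested entry is -216.

-216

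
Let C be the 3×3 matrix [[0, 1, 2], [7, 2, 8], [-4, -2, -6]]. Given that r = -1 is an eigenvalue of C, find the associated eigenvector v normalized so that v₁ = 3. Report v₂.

C + 1I = [[1, 1, 2], [7, 3, 8], [-4, -2, -5]].
Solving (C + 1I)v = 0 gives the eigenspace spanned by (3, 9, -6).
With v₁ = 3, v = (3, 9, -6), so v₂ = 9.

9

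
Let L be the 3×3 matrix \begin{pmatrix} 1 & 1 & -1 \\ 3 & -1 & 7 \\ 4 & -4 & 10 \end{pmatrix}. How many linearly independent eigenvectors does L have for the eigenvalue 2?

L − 2I = [[-1, 1, -1], [3, -3, 7], [4, -4, 8]].
This matrix has rank 2, so its null space has dimension 3 − 2 = 1.

1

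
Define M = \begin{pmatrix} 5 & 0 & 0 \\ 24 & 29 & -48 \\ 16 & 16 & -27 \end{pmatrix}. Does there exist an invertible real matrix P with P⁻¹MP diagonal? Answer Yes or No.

Yes

Characteristic polynomial: p(s) = s^3 - 7s^2 - 5s + 75 = (s - 5)^2(s + 3).
s = 5 has algebraic multiplicity 2; rank(M − 5I) = 1, so geometric multiplicity = 2.
Every eigenvalue has geometric = algebraic multiplicity, so M is diagonalizable.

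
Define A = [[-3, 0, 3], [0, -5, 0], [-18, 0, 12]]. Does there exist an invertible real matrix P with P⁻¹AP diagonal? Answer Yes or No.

Yes

Characteristic polynomial: p(t) = t^3 - 4t^2 - 27t + 90 = (t - 6)(t - 3)(t + 5).
All 3 eigenvalues are distinct, so A is diagonalizable.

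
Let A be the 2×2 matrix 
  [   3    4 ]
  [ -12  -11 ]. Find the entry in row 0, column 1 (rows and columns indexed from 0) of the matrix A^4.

-1088

Characteristic polynomial: r^2 + 8r + 15 = (r + 3)(r + 5), so the eigenvalues are -5, -3.
r=-3: eigenvector (-2, 3).
r=-5: eigenvector (1, -2).
P = [[-2, 1], [3, -2]], D = diag(-3, -5), P⁻¹ = [[-2, -1], [-3, -2]].
A⁴ = P·diag(81, 625)·P⁻¹ = [[-1551, -1088], [3264, 2257]].
The requested entry is -1088.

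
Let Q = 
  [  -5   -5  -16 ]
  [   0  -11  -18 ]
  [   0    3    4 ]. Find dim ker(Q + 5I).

1

Q + 5I = [[0, -5, -16], [0, -6, -18], [0, 3, 9]].
This matrix has rank 2, so its null space has dimension 3 − 2 = 1.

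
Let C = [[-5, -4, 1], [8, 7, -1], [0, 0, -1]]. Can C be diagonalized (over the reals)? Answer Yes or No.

No

Characteristic polynomial: p(t) = t^3 - t^2 - 5t - 3 = (t - 3)(t + 1)^2.
t = -1 has algebraic multiplicity 2; rank(C + 1I) = 2, so geometric multiplicity = 1.
Geometric multiplicity < algebraic multiplicity, so C is not diagonalizable.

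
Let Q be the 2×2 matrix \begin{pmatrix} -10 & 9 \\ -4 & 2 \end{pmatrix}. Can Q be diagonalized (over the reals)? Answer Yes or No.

Characteristic polynomial: p(μ) = μ^2 + 8μ + 16 = (μ + 4)^2.
μ = -4 has algebraic multiplicity 2; rank(Q + 4I) = 1, so geometric multiplicity = 1.
Geometric multiplicity < algebraic multiplicity, so Q is not diagonalizable.

No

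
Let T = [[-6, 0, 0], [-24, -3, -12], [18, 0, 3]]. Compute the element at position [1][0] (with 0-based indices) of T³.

Characteristic polynomial: r^3 + 6r^2 - 9r - 54 = (r - 3)(r + 3)(r + 6), so the eigenvalues are -6, -3, 3.
r=-3: eigenvector (0, 1, 0).
r=-6: eigenvector (1, 0, -2).
r=3: eigenvector (0, -2, 1).
P = [[0, 1, 0], [1, 0, -2], [0, -2, 1]], D = diag(-3, -6, 3), P⁻¹ = [[4, 1, 2], [1, 0, 0], [2, 0, 1]].
T³ = P·diag(-27, -216, 27)·P⁻¹ = [[-216, 0, 0], [-216, -27, -108], [486, 0, 27]].
The requested entry is -216.

-216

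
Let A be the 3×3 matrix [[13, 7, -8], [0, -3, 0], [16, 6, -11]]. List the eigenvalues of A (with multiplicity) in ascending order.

-3, -3, 5

Characteristic polynomial: p(μ) = μ^3 + μ^2 - 21μ - 45 = (μ - 5)(μ + 3)^2.
Roots (with multiplicity): -3, -3, 5.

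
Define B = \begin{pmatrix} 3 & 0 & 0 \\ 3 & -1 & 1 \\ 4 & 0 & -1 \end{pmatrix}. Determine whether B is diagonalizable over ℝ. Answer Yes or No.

No

Characteristic polynomial: p(r) = r^3 - r^2 - 5r - 3 = (r - 3)(r + 1)^2.
r = -1 has algebraic multiplicity 2; rank(B + 1I) = 2, so geometric multiplicity = 1.
Geometric multiplicity < algebraic multiplicity, so B is not diagonalizable.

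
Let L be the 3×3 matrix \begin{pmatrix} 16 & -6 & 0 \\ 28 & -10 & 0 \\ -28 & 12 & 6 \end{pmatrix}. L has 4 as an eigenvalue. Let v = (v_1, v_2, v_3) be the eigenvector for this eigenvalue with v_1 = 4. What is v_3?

L − 4I = [[12, -6, 0], [28, -14, 0], [-28, 12, 2]].
Solving (L − 4I)v = 0 gives the eigenspace spanned by (4, 8, 8).
With v_1 = 4, v = (4, 8, 8), so v_3 = 8.

8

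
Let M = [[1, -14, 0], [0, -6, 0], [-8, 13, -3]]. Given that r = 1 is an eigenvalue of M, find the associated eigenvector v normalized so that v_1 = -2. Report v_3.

4

M − 1I = [[0, -14, 0], [0, -7, 0], [-8, 13, -4]].
Solving (M − 1I)v = 0 gives the eigenspace spanned by (-2, 0, 4).
With v_1 = -2, v = (-2, 0, 4), so v_3 = 4.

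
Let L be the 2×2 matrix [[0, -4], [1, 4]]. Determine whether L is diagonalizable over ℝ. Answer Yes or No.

No

Characteristic polynomial: p(λ) = λ^2 - 4λ + 4 = (λ - 2)^2.
λ = 2 has algebraic multiplicity 2; rank(L − 2I) = 1, so geometric multiplicity = 1.
Geometric multiplicity < algebraic multiplicity, so L is not diagonalizable.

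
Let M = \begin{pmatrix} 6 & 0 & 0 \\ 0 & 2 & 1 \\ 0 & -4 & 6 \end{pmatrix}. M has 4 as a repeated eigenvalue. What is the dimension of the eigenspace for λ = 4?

M − 4I = [[2, 0, 0], [0, -2, 1], [0, -4, 2]].
This matrix has rank 2, so its null space has dimension 3 − 2 = 1.

1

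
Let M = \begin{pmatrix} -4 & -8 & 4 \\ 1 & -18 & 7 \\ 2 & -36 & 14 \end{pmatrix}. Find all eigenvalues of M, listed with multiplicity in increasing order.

Characteristic polynomial: p(λ) = λ^3 + 8λ^2 + 16λ = λ(λ + 4)^2.
Roots (with multiplicity): -4, -4, 0.

-4, -4, 0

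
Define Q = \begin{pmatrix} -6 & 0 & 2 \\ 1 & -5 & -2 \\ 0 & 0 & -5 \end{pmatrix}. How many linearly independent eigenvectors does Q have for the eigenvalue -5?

Q + 5I = [[-1, 0, 2], [1, 0, -2], [0, 0, 0]].
This matrix has rank 1, so its null space has dimension 3 − 1 = 2.

2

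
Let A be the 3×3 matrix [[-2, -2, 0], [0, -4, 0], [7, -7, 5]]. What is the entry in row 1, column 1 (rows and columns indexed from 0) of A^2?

Characteristic polynomial: s^3 + s^2 - 22s - 40 = (s - 5)(s + 2)(s + 4), so the eigenvalues are -4, -2, 5.
s=-4: eigenvector (1, 1, 0).
s=5: eigenvector (0, 0, 1).
s=-2: eigenvector (-1, 0, 1).
P = [[1, 0, -1], [1, 0, 0], [0, 1, 1]], D = diag(-4, 5, -2), P⁻¹ = [[0, 1, 0], [1, -1, 1], [-1, 1, 0]].
A² = P·diag(16, 25, 4)·P⁻¹ = [[4, 12, 0], [0, 16, 0], [21, -21, 25]].
The requested entry is 16.

16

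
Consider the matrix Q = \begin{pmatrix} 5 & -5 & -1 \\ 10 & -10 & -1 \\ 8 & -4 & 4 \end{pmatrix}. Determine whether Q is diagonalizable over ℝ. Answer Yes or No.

Characteristic polynomial: p(r) = r^3 + r^2 - 16r + 20 = (r - 2)^2(r + 5).
r = 2 has algebraic multiplicity 2; rank(Q − 2I) = 2, so geometric multiplicity = 1.
Geometric multiplicity < algebraic multiplicity, so Q is not diagonalizable.

No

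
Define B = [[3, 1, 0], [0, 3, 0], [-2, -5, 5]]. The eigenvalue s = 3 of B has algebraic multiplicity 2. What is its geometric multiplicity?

B − 3I = [[0, 1, 0], [0, 0, 0], [-2, -5, 2]].
This matrix has rank 2, so its null space has dimension 3 − 2 = 1.

1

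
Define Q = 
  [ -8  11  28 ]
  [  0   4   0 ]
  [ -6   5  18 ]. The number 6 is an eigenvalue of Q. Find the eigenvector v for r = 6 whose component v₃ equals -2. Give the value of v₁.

Q − 6I = [[-14, 11, 28], [0, -2, 0], [-6, 5, 12]].
Solving (Q − 6I)v = 0 gives the eigenspace spanned by (-4, 0, -2).
With v₃ = -2, v = (-4, 0, -2), so v₁ = -4.

-4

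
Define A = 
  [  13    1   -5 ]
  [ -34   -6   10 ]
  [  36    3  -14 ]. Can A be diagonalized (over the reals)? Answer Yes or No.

Characteristic polynomial: p(λ) = λ^3 + 7λ^2 + 8λ - 16 = (λ - 1)(λ + 4)^2.
λ = -4 has algebraic multiplicity 2; rank(A + 4I) = 2, so geometric multiplicity = 1.
Geometric multiplicity < algebraic multiplicity, so A is not diagonalizable.

No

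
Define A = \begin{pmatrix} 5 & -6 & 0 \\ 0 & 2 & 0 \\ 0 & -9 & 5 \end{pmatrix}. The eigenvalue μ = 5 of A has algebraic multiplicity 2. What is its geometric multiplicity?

A − 5I = [[0, -6, 0], [0, -3, 0], [0, -9, 0]].
This matrix has rank 1, so its null space has dimension 3 − 1 = 2.

2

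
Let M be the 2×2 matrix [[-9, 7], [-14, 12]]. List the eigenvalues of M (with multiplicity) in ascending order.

Characteristic polynomial: p(μ) = μ^2 - 3μ - 10 = (μ - 5)(μ + 2).
Roots (with multiplicity): -2, 5.

-2, 5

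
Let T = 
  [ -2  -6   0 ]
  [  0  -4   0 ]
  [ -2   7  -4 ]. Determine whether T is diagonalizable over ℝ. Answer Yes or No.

No

Characteristic polynomial: p(λ) = λ^3 + 10λ^2 + 32λ + 32 = (λ + 2)(λ + 4)^2.
λ = -4 has algebraic multiplicity 2; rank(T + 4I) = 2, so geometric multiplicity = 1.
Geometric multiplicity < algebraic multiplicity, so T is not diagonalizable.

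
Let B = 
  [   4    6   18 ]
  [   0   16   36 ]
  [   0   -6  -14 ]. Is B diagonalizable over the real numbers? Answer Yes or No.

Characteristic polynomial: p(r) = r^3 - 6r^2 + 32 = (r - 4)^2(r + 2).
r = 4 has algebraic multiplicity 2; rank(B − 4I) = 1, so geometric multiplicity = 2.
Every eigenvalue has geometric = algebraic multiplicity, so B is diagonalizable.

Yes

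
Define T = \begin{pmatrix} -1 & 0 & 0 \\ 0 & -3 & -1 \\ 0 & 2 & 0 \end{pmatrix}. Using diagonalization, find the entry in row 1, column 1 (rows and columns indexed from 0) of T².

Characteristic polynomial: s^3 + 4s^2 + 5s + 2 = (s + 1)^2(s + 2), so the eigenvalues are -2, -1, -1.
s=-1: eigenvector (1, 0, 0).
s=-2: eigenvector (0, 1, -1).
s=-1: eigenvector (-3, -1, 2).
P = [[1, 0, -3], [0, 1, -1], [0, -1, 2]], D = diag(-1, -2, -1), P⁻¹ = [[1, 3, 3], [0, 2, 1], [0, 1, 1]].
T² = P·diag(1, 4, 1)·P⁻¹ = [[1, 0, 0], [0, 7, 3], [0, -6, -2]].
The requested entry is 7.

7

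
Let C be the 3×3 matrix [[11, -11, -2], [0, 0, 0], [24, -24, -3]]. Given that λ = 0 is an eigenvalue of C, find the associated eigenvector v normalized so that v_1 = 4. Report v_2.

C = [[11, -11, -2], [0, 0, 0], [24, -24, -3]].
Solving (C)v = 0 gives the eigenspace spanned by (4, 4, 0).
With v_1 = 4, v = (4, 4, 0), so v_2 = 4.

4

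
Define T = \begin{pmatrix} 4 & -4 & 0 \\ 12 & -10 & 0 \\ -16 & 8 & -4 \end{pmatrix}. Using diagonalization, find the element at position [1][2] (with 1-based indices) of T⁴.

480

Characteristic polynomial: μ^3 + 10μ^2 + 32μ + 32 = (μ + 2)(μ + 4)^2, so the eigenvalues are -4, -4, -2.
μ=-4: eigenvector (1, 2, -2).
μ=-2: eigenvector (-2, -3, 4).
μ=-4: eigenvector (0, 0, 1).
P = [[1, -2, 0], [2, -3, 0], [-2, 4, 1]], D = diag(-4, -2, -4), P⁻¹ = [[-3, 2, 0], [-2, 1, 0], [2, 0, 1]].
T⁴ = P·diag(256, 16, 256)·P⁻¹ = [[-704, 480, 0], [-1440, 976, 0], [1920, -960, 256]].
The requested entry is 480.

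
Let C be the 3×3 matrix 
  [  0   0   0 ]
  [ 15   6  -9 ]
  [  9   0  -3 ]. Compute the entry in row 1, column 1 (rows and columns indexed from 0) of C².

36

Characteristic polynomial: s^3 - 3s^2 - 18s = s(s - 6)(s + 3), so the eigenvalues are -3, 0, 6.
s=0: eigenvector (1, 2, 3).
s=6: eigenvector (0, 1, 0).
s=-3: eigenvector (0, 1, 1).
P = [[1, 0, 0], [2, 1, 1], [3, 0, 1]], D = diag(0, 6, -3), P⁻¹ = [[1, 0, 0], [1, 1, -1], [-3, 0, 1]].
C² = P·diag(0, 36, 9)·P⁻¹ = [[0, 0, 0], [9, 36, -27], [-27, 0, 9]].
The requested entry is 36.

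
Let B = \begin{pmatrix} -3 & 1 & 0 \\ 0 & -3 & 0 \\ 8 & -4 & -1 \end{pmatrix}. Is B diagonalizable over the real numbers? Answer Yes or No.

Characteristic polynomial: p(t) = t^3 + 7t^2 + 15t + 9 = (t + 1)(t + 3)^2.
t = -3 has algebraic multiplicity 2; rank(B + 3I) = 2, so geometric multiplicity = 1.
Geometric multiplicity < algebraic multiplicity, so B is not diagonalizable.

No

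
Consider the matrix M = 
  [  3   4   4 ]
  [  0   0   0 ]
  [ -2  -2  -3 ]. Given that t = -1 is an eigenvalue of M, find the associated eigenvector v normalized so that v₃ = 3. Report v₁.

-3

M + 1I = [[4, 4, 4], [0, 1, 0], [-2, -2, -2]].
Solving (M + 1I)v = 0 gives the eigenspace spanned by (-3, 0, 3).
With v₃ = 3, v = (-3, 0, 3), so v₁ = -3.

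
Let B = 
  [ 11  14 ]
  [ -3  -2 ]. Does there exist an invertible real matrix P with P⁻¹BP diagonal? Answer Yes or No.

Characteristic polynomial: p(s) = s^2 - 9s + 20 = (s - 5)(s - 4).
All 2 eigenvalues are distinct, so B is diagonalizable.

Yes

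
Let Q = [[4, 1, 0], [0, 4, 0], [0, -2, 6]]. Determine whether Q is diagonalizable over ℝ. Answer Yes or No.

Characteristic polynomial: p(r) = r^3 - 14r^2 + 64r - 96 = (r - 6)(r - 4)^2.
r = 4 has algebraic multiplicity 2; rank(Q − 4I) = 2, so geometric multiplicity = 1.
Geometric multiplicity < algebraic multiplicity, so Q is not diagonalizable.

No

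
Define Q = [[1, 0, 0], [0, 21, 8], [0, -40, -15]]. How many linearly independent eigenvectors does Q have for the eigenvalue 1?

Q − 1I = [[0, 0, 0], [0, 20, 8], [0, -40, -16]].
This matrix has rank 1, so its null space has dimension 3 − 1 = 2.

2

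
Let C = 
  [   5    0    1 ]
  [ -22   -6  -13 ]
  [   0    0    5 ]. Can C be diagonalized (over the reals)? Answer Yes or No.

No

Characteristic polynomial: p(s) = s^3 - 4s^2 - 35s + 150 = (s - 5)^2(s + 6).
s = 5 has algebraic multiplicity 2; rank(C − 5I) = 2, so geometric multiplicity = 1.
Geometric multiplicity < algebraic multiplicity, so C is not diagonalizable.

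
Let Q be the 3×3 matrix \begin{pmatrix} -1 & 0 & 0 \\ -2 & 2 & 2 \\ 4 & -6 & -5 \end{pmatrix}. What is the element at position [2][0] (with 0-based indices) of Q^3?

28

Characteristic polynomial: r^3 + 4r^2 + 5r + 2 = (r + 1)^2(r + 2), so the eigenvalues are -2, -1, -1.
r=-1: eigenvector (1, -2, 4).
r=-2: eigenvector (0, 1, -2).
r=-1: eigenvector (1, 0, 1).
P = [[1, 0, 1], [-2, 1, 0], [4, -2, 1]], D = diag(-1, -2, -1), P⁻¹ = [[1, -2, -1], [2, -3, -2], [0, 2, 1]].
Q³ = P·diag(-1, -8, -1)·P⁻¹ = [[-1, 0, 0], [-14, 20, 14], [28, -42, -29]].
The requested entry is 28.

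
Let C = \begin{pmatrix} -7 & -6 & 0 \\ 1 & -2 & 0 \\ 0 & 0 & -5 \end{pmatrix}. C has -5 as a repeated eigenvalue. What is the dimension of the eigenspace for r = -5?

C + 5I = [[-2, -6, 0], [1, 3, 0], [0, 0, 0]].
This matrix has rank 1, so its null space has dimension 3 − 1 = 2.

2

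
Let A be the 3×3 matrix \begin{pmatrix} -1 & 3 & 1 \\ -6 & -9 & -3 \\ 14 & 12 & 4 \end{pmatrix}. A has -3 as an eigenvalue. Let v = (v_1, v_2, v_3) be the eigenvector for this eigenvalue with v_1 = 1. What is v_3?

-2

A + 3I = [[2, 3, 1], [-6, -6, -3], [14, 12, 7]].
Solving (A + 3I)v = 0 gives the eigenspace spanned by (1, 0, -2).
With v_1 = 1, v = (1, 0, -2), so v_3 = -2.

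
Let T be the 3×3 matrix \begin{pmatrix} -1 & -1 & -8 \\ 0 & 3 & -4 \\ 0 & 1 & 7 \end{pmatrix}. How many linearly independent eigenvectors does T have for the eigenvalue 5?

1

T − 5I = [[-6, -1, -8], [0, -2, -4], [0, 1, 2]].
This matrix has rank 2, so its null space has dimension 3 − 2 = 1.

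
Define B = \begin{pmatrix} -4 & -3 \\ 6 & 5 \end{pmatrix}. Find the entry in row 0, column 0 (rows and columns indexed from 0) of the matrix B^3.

-10

Characteristic polynomial: λ^2 - λ - 2 = (λ - 2)(λ + 1), so the eigenvalues are -1, 2.
λ=2: eigenvector (-1, 2).
λ=-1: eigenvector (-1, 1).
P = [[-1, -1], [2, 1]], D = diag(2, -1), P⁻¹ = [[1, 1], [-2, -1]].
B³ = P·diag(8, -1)·P⁻¹ = [[-10, -9], [18, 17]].
The requested entry is -10.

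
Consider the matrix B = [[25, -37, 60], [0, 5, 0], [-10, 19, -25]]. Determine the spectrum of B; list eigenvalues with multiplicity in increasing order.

-5, 5, 5

Characteristic polynomial: p(t) = t^3 - 5t^2 - 25t + 125 = (t - 5)^2(t + 5).
Roots (with multiplicity): -5, 5, 5.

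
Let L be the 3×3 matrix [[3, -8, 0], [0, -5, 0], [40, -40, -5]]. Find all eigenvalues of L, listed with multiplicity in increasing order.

Characteristic polynomial: p(t) = t^3 + 7t^2 - 5t - 75 = (t - 3)(t + 5)^2.
Roots (with multiplicity): -5, -5, 3.

-5, -5, 3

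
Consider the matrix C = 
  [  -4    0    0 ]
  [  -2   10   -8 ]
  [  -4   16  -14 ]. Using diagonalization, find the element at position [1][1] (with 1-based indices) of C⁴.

256

Characteristic polynomial: λ^3 + 8λ^2 + 4λ - 48 = (λ - 2)(λ + 4)(λ + 6), so the eigenvalues are -6, -4, 2.
λ=-4: eigenvector (1, -1, -2).
λ=2: eigenvector (0, 1, 1).
λ=-6: eigenvector (0, -1, -2).
P = [[1, 0, 0], [-1, 1, -1], [-2, 1, -2]], D = diag(-4, 2, -6), P⁻¹ = [[1, 0, 0], [0, 2, -1], [-1, 1, -1]].
C⁴ = P·diag(256, 16, 1296)·P⁻¹ = [[256, 0, 0], [1040, -1264, 1280], [2080, -2560, 2576]].
The requested entry is 256.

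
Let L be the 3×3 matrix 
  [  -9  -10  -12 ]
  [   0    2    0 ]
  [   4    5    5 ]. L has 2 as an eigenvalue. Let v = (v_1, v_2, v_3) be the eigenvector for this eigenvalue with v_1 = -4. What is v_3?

L − 2I = [[-11, -10, -12], [0, 0, 0], [4, 5, 3]].
Solving (L − 2I)v = 0 gives the eigenspace spanned by (-4, 2, 2).
With v_1 = -4, v = (-4, 2, 2), so v_3 = 2.

2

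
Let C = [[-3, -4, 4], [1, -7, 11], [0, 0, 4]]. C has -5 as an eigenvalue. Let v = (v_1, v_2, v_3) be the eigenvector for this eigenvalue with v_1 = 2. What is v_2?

C + 5I = [[2, -4, 4], [1, -2, 11], [0, 0, 9]].
Solving (C + 5I)v = 0 gives the eigenspace spanned by (2, 1, 0).
With v_1 = 2, v = (2, 1, 0), so v_2 = 1.

1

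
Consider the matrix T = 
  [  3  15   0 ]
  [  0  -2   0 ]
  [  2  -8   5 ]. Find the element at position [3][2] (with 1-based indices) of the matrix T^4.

Characteristic polynomial: λ^3 - 6λ^2 - λ + 30 = (λ - 5)(λ - 3)(λ + 2), so the eigenvalues are -2, 3, 5.
λ=5: eigenvector (0, 0, 1).
λ=-2: eigenvector (-3, 1, 2).
λ=3: eigenvector (1, 0, -1).
P = [[0, -3, 1], [0, 1, 0], [1, 2, -1]], D = diag(5, -2, 3), P⁻¹ = [[1, 1, 1], [0, 1, 0], [1, 3, 0]].
T⁴ = P·diag(625, 16, 81)·P⁻¹ = [[81, 195, 0], [0, 16, 0], [544, 414, 625]].
The requested entry is 414.

414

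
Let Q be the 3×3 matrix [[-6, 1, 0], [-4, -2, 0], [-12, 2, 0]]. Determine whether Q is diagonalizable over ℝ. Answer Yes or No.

Characteristic polynomial: p(s) = s^3 + 8s^2 + 16s = s(s + 4)^2.
s = -4 has algebraic multiplicity 2; rank(Q + 4I) = 2, so geometric multiplicity = 1.
Geometric multiplicity < algebraic multiplicity, so Q is not diagonalizable.

No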